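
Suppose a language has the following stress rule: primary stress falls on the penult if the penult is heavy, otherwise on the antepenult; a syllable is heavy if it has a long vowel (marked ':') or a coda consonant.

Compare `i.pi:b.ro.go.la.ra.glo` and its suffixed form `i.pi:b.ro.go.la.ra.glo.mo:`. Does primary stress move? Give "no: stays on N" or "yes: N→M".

Base `i.pi:b.ro.go.la.ra.glo` (7 syllables):
  Weights: 5 la L, 6 ra L, 7 glo L.
  The penult (syllable 6, ra) is light, so stress falls on the antepenult (syllable 5, la).
  → primary stress on syllable 5.
Suffixed `i.pi:b.ro.go.la.ra.glo.mo:` (8 syllables):
  Weights: 6 ra L, 7 glo L, 8 mo: H.
  The penult (syllable 7, glo) is light, so stress falls on the antepenult (syllable 6, ra).
  → primary stress on syllable 6.

yes: 5→6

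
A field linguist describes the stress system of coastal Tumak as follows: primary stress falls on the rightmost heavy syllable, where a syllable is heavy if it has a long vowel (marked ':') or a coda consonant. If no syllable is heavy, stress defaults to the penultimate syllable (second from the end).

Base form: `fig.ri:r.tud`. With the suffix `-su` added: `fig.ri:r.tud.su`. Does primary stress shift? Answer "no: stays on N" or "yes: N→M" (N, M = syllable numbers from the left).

no: stays on 3

Base `fig.ri:r.tud` (3 syllables):
  Weights: 1 fig H, 2 ri:r H, 3 tud H.
  Heavy syllables in the domain: 1, 2, 3. The rightmost is syllable 3 (tud).
  → primary stress on syllable 3.
Suffixed `fig.ri:r.tud.su` (4 syllables):
  Weights: 1 fig H, 2 ri:r H, 3 tud H, 4 su L.
  Heavy syllables in the domain: 1, 2, 3. The rightmost is syllable 3 (tud).
  → primary stress on syllable 3.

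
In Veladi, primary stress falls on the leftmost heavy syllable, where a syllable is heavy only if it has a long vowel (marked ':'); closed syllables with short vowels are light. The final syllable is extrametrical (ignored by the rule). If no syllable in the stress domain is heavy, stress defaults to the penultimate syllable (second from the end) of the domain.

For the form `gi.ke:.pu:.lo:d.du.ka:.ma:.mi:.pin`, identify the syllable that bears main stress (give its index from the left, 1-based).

The final syllable (9, pin) is extrametrical; the stress domain is syllables 1–8.
Weights: 1 gi L, 2 ke: H, 3 pu: H, 4 lo:d H, 5 du L, 6 ka: H, 7 ma: H, 8 mi: H.
Heavy syllables in the domain: 2, 3, 4, 6, 7, 8. The leftmost is syllable 2 (ke:).
Primary stress: syllable 2 → gi.ˈke:.pu:.lo:d.du.ka:.ma:.mi:.pin.

2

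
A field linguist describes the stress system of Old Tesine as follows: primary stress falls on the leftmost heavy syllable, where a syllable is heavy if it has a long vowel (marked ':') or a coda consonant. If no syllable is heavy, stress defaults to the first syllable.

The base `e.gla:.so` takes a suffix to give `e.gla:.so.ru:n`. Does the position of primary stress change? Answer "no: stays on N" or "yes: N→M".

no: stays on 2

Base `e.gla:.so` (3 syllables):
  Weights: 1 e L, 2 gla: H, 3 so L.
  Heavy syllables in the domain: 2. The leftmost is syllable 2 (gla:).
  → primary stress on syllable 2.
Suffixed `e.gla:.so.ru:n` (4 syllables):
  Weights: 1 e L, 2 gla: H, 3 so L, 4 ru:n H.
  Heavy syllables in the domain: 2, 4. The leftmost is syllable 2 (gla:).
  → primary stress on syllable 2.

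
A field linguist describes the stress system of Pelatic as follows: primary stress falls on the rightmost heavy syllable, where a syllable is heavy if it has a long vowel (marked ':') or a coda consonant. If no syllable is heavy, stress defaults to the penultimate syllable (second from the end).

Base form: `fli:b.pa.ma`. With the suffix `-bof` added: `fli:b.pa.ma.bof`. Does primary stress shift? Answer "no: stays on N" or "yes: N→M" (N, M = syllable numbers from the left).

yes: 1→4

Base `fli:b.pa.ma` (3 syllables):
  Weights: 1 fli:b H, 2 pa L, 3 ma L.
  Heavy syllables in the domain: 1. The rightmost is syllable 1 (fli:b).
  → primary stress on syllable 1.
Suffixed `fli:b.pa.ma.bof` (4 syllables):
  Weights: 1 fli:b H, 2 pa L, 3 ma L, 4 bof H.
  Heavy syllables in the domain: 1, 4. The rightmost is syllable 4 (bof).
  → primary stress on syllable 4.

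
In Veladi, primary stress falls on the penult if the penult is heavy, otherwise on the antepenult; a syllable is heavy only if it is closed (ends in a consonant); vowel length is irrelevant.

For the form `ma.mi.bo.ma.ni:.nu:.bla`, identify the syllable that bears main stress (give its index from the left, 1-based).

Weights: 5 ni: L, 6 nu: L, 7 bla L.
The penult (syllable 6, nu:) is light, so stress falls on the antepenult (syllable 5, ni:).
Primary stress: syllable 5 → ma.mi.bo.ma.ˈni:.nu:.bla.

5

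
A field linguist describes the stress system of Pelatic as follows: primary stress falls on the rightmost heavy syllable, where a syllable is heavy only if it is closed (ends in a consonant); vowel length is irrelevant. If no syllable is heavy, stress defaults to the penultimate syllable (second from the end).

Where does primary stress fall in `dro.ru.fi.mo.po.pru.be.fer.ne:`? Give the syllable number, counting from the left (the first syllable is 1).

8

Weights: 1 dro L, 2 ru L, 3 fi L, 4 mo L, 5 po L, 6 pru L, 7 be L, 8 fer H, 9 ne: L.
Heavy syllables in the domain: 8. The rightmost is syllable 8 (fer).
Primary stress: syllable 8 → dro.ru.fi.mo.po.pru.be.ˈfer.ne:.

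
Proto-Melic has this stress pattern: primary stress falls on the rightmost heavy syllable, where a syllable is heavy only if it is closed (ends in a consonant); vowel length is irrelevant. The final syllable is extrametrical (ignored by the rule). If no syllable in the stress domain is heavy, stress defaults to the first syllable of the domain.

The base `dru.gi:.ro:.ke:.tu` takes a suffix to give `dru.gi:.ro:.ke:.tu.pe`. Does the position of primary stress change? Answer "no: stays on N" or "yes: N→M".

no: stays on 1

Base `dru.gi:.ro:.ke:.tu` (5 syllables):
  The final syllable (5, tu) is extrametrical; the stress domain is syllables 1–4.
  Weights: 1 dru L, 2 gi: L, 3 ro: L, 4 ke: L.
  No heavy syllable in the domain; default to the first syllable of the domain = syllable 1.
  → primary stress on syllable 1.
Suffixed `dru.gi:.ro:.ke:.tu.pe` (6 syllables):
  The final syllable (6, pe) is extrametrical; the stress domain is syllables 1–5.
  Weights: 1 dru L, 2 gi: L, 3 ro: L, 4 ke: L, 5 tu L.
  No heavy syllable in the domain; default to the first syllable of the domain = syllable 1.
  → primary stress on syllable 1.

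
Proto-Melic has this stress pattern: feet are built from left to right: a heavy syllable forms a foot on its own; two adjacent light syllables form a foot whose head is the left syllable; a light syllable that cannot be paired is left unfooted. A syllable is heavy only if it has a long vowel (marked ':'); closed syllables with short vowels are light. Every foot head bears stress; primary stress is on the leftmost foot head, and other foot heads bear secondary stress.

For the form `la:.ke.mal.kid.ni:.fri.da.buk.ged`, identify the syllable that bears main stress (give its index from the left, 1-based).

Weights: 1 la: H, 2 ke L, 3 mal L, 4 kid L, 5 ni: H, 6 fri L, 7 da L, 8 buk L, 9 ged L.
Parse left to right (heavy = foot alone; LL = one foot; stranded L unfooted): (ˈla:) (ˈke.mal) kid (ˈni:) (ˈfri.da) (ˈbuk.ged).
Foot heads: 1, 2, 5, 6, 8.
Primary stress on the leftmost head = syllable 1.
Primary stress: syllable 1 → ˈla:.ke.mal.kid.ni:.fri.da.buk.ged.

1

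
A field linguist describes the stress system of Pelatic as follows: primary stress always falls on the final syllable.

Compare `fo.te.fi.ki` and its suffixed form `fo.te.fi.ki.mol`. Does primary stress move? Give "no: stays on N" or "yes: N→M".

Base `fo.te.fi.ki` (4 syllables):
  The word has 4 syllables; the final syllable is syllable 4 (ki).
  → primary stress on syllable 4.
Suffixed `fo.te.fi.ki.mol` (5 syllables):
  The word has 5 syllables; the final syllable is syllable 5 (mol).
  → primary stress on syllable 5.

yes: 4→5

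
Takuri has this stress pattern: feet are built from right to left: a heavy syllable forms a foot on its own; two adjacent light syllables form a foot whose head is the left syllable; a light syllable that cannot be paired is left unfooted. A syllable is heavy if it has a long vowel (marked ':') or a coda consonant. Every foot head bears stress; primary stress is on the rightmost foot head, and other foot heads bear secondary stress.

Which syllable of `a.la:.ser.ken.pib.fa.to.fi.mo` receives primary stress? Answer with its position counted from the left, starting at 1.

8

Weights: 1 a L, 2 la: H, 3 ser H, 4 ken H, 5 pib H, 6 fa L, 7 to L, 8 fi L, 9 mo L.
Parse right to left (heavy = foot alone; LL = one foot; stranded L unfooted): a (ˈla:) (ˈser) (ˈken) (ˈpib) (ˈfa.to) (ˈfi.mo).
Foot heads: 2, 3, 4, 5, 6, 8.
Primary stress on the rightmost head = syllable 8.
Primary stress: syllable 8 → a.la:.ser.ken.pib.fa.to.ˈfi.mo.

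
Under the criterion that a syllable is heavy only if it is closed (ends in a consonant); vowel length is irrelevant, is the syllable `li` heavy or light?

light

`li`: short vowel, open (no coda). Open (no coda) → light.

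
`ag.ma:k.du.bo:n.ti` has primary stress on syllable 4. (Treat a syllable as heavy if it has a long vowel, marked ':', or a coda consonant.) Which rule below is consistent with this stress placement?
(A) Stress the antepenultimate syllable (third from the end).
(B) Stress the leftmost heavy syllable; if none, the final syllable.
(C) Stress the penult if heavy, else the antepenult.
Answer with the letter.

Rule A → syllable 3 (observed: 4).
Rule B → syllable 1 (observed: 4).
Rule C → syllable 4 ✓.

C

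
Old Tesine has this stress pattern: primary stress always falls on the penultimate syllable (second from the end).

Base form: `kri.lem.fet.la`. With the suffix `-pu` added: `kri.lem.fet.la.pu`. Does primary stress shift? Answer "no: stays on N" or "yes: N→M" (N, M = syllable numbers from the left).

yes: 3→4

Base `kri.lem.fet.la` (4 syllables):
  The word has 4 syllables; the penultimate syllable (second from the end) is syllable 3 (fet).
  → primary stress on syllable 3.
Suffixed `kri.lem.fet.la.pu` (5 syllables):
  The word has 5 syllables; the penultimate syllable (second from the end) is syllable 4 (la).
  → primary stress on syllable 4.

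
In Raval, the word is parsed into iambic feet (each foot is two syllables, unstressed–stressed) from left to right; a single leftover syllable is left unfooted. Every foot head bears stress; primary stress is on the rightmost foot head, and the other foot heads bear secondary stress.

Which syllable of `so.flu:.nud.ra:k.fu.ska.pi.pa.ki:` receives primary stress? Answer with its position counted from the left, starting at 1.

8

Parse left to right into iambic (σˈσ) feet: (so.ˈflu:) (nud.ˈra:k) (fu.ˈska) (pi.ˈpa) ki:. Syllable 9 is left unfooted.
Foot heads (stressed positions): 2, 4, 6, 8.
End Rule Rightmost: primary stress on the rightmost head = syllable 8.
Primary stress: syllable 8 → so.flu:.nud.ra:k.fu.ska.pi.ˈpa.ki:.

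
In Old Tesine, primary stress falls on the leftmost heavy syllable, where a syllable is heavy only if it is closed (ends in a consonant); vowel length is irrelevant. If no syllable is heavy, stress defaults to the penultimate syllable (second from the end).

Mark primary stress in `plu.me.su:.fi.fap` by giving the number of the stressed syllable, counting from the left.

Weights: 1 plu L, 2 me L, 3 su: L, 4 fi L, 5 fap H.
Heavy syllables in the domain: 5. The leftmost is syllable 5 (fap).
Primary stress: syllable 5 → plu.me.su:.fi.ˈfap.

5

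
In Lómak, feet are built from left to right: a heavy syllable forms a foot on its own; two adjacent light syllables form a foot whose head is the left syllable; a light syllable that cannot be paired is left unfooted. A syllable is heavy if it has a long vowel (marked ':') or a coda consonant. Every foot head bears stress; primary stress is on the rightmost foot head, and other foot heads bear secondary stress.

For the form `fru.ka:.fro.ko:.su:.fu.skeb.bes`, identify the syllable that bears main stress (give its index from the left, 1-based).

Weights: 1 fru L, 2 ka: H, 3 fro L, 4 ko: H, 5 su: H, 6 fu L, 7 skeb H, 8 bes H.
Parse left to right (heavy = foot alone; LL = one foot; stranded L unfooted): fru (ˈka:) fro (ˈko:) (ˈsu:) fu (ˈskeb) (ˈbes).
Foot heads: 2, 4, 5, 7, 8.
Primary stress on the rightmost head = syllable 8.
Primary stress: syllable 8 → fru.ka:.fro.ko:.su:.fu.skeb.ˈbes.

8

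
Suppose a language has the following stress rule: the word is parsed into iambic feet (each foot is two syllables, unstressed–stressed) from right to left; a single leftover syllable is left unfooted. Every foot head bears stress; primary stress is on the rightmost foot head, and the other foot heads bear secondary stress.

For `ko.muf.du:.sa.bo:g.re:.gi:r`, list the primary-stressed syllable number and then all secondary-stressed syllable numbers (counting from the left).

primary 7, secondary 3, 5

Parse right to left into iambic (σˈσ) feet: ko (muf.ˈdu:) (sa.ˈbo:g) (re:.ˈgi:r). Syllable 1 is left unfooted.
Foot heads (stressed positions): 3, 5, 7.
End Rule Rightmost: primary stress on the rightmost head = syllable 7.
Secondary stress on 3, 5: ko.muf.ˌdu:.sa.ˌbo:g.re:.ˈgi:r.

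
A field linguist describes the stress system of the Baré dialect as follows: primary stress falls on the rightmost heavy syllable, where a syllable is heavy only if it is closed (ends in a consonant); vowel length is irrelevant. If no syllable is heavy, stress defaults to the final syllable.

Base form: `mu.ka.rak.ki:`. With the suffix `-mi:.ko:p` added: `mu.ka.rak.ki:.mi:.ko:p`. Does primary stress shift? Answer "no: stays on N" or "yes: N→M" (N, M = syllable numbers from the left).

yes: 3→6

Base `mu.ka.rak.ki:` (4 syllables):
  Weights: 1 mu L, 2 ka L, 3 rak H, 4 ki: L.
  Heavy syllables in the domain: 3. The rightmost is syllable 3 (rak).
  → primary stress on syllable 3.
Suffixed `mu.ka.rak.ki:.mi:.ko:p` (6 syllables):
  Weights: 1 mu L, 2 ka L, 3 rak H, 4 ki: L, 5 mi: L, 6 ko:p H.
  Heavy syllables in the domain: 3, 6. The rightmost is syllable 6 (ko:p).
  → primary stress on syllable 6.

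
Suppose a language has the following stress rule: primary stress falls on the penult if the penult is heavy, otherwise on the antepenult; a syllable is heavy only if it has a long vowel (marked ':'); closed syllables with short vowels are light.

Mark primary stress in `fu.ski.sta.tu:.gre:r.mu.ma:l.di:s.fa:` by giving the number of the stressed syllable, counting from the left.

Weights: 7 ma:l H, 8 di:s H, 9 fa: H.
The penult (syllable 8, di:s) is heavy, so it takes stress.
Primary stress: syllable 8 → fu.ski.sta.tu:.gre:r.mu.ma:l.ˈdi:s.fa:.

8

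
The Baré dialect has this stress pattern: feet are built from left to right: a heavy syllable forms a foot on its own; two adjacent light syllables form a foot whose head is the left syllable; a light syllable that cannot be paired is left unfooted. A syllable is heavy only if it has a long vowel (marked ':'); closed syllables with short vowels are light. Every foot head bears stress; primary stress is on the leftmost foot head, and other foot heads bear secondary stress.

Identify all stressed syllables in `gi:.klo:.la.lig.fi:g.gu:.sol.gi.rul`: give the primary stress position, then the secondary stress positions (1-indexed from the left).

Weights: 1 gi: H, 2 klo: H, 3 la L, 4 lig L, 5 fi:g H, 6 gu: H, 7 sol L, 8 gi L, 9 rul L.
Parse left to right (heavy = foot alone; LL = one foot; stranded L unfooted): (ˈgi:) (ˈklo:) (ˈla.lig) (ˈfi:g) (ˈgu:) (ˈsol.gi) rul.
Foot heads: 1, 2, 3, 5, 6, 7.
Primary stress on the leftmost head = syllable 1.
Secondary stress on 2, 3, 5, 6, 7: ˈgi:.ˌklo:.ˌla.lig.ˌfi:g.ˌgu:.ˌsol.gi.rul.

primary 1, secondary 2, 3, 5, 6, 7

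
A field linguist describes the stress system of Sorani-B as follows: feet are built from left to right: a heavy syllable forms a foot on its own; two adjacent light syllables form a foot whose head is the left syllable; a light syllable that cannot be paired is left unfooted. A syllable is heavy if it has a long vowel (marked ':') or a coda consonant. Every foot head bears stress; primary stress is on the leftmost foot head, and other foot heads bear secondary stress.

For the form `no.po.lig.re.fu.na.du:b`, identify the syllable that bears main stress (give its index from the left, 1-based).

1

Weights: 1 no L, 2 po L, 3 lig H, 4 re L, 5 fu L, 6 na L, 7 du:b H.
Parse left to right (heavy = foot alone; LL = one foot; stranded L unfooted): (ˈno.po) (ˈlig) (ˈre.fu) na (ˈdu:b).
Foot heads: 1, 3, 4, 7.
Primary stress on the leftmost head = syllable 1.
Primary stress: syllable 1 → ˈno.po.lig.re.fu.na.du:b.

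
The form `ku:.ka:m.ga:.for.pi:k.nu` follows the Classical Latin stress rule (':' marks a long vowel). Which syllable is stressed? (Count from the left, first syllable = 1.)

Classical Latin: stress the penult if heavy (long vowel or closed), else the antepenult.
Weights: 4 for H, 5 pi:k H, 6 nu L.
The penult (syllable 5, pi:k) is heavy, so it takes stress.
Stress on syllable 5: ku:.ka:m.ga:.for.ˈpi:k.nu.

5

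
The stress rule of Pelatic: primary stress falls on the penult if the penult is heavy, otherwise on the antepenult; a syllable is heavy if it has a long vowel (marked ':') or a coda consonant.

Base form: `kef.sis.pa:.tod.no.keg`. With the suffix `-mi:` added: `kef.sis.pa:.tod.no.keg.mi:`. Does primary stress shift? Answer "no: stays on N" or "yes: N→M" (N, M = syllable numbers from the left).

Base `kef.sis.pa:.tod.no.keg` (6 syllables):
  Weights: 4 tod H, 5 no L, 6 keg H.
  The penult (syllable 5, no) is light, so stress falls on the antepenult (syllable 4, tod).
  → primary stress on syllable 4.
Suffixed `kef.sis.pa:.tod.no.keg.mi:` (7 syllables):
  Weights: 5 no L, 6 keg H, 7 mi: H.
  The penult (syllable 6, keg) is heavy, so it takes stress.
  → primary stress on syllable 6.

yes: 4→6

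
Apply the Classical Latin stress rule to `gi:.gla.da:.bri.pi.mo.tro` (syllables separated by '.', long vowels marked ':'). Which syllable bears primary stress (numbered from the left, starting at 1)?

5

Classical Latin: stress the penult if heavy (long vowel or closed), else the antepenult.
Weights: 5 pi L, 6 mo L, 7 tro L.
The penult (syllable 6, mo) is light, so stress falls on the antepenult (syllable 5, pi).
Stress on syllable 5: gi:.gla.da:.bri.ˈpi.mo.tro.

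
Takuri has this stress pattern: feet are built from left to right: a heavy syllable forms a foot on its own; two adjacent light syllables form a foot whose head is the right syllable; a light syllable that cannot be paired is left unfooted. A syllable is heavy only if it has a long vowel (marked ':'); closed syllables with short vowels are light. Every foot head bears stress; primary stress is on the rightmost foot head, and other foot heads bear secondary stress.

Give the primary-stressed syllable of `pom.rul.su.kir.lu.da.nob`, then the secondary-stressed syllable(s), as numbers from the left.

Weights: 1 pom L, 2 rul L, 3 su L, 4 kir L, 5 lu L, 6 da L, 7 nob L.
Parse left to right (heavy = foot alone; LL = one foot; stranded L unfooted): (pom.ˈrul) (su.ˈkir) (lu.ˈda) nob.
Foot heads: 2, 4, 6.
Primary stress on the rightmost head = syllable 6.
Secondary stress on 2, 4: pom.ˌrul.su.ˌkir.lu.ˈda.nob.

primary 6, secondary 2, 4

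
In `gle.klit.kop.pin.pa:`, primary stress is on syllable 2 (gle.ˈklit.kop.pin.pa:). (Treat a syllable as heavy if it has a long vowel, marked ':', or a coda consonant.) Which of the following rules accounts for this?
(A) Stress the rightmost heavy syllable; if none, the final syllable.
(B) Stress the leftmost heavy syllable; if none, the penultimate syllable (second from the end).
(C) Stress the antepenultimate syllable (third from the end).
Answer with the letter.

B

Rule A → syllable 5 (observed: 2).
Rule B → syllable 2 ✓.
Rule C → syllable 3 (observed: 2).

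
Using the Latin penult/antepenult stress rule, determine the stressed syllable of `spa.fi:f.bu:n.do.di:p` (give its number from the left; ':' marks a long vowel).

Classical Latin: stress the penult if heavy (long vowel or closed), else the antepenult.
Weights: 3 bu:n H, 4 do L, 5 di:p H.
The penult (syllable 4, do) is light, so stress falls on the antepenult (syllable 3, bu:n).
Stress on syllable 3: spa.fi:f.ˈbu:n.do.di:p.

3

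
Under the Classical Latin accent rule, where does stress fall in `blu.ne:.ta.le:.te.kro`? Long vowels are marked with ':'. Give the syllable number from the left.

4

Classical Latin: stress the penult if heavy (long vowel or closed), else the antepenult.
Weights: 4 le: H, 5 te L, 6 kro L.
The penult (syllable 5, te) is light, so stress falls on the antepenult (syllable 4, le:).
Stress on syllable 4: blu.ne:.ta.ˈle:.te.kro.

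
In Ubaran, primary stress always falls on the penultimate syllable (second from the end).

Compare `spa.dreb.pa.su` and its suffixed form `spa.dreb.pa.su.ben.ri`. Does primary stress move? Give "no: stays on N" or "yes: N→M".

yes: 3→5

Base `spa.dreb.pa.su` (4 syllables):
  The word has 4 syllables; the penultimate syllable (second from the end) is syllable 3 (pa).
  → primary stress on syllable 3.
Suffixed `spa.dreb.pa.su.ben.ri` (6 syllables):
  The word has 6 syllables; the penultimate syllable (second from the end) is syllable 5 (ben).
  → primary stress on syllable 5.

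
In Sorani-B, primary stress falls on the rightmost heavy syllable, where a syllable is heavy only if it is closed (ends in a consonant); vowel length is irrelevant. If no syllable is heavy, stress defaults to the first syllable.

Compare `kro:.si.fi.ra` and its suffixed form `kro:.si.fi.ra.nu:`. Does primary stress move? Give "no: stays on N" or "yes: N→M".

no: stays on 1

Base `kro:.si.fi.ra` (4 syllables):
  Weights: 1 kro: L, 2 si L, 3 fi L, 4 ra L.
  No heavy syllable in the domain; default to the first syllable = syllable 1.
  → primary stress on syllable 1.
Suffixed `kro:.si.fi.ra.nu:` (5 syllables):
  Weights: 1 kro: L, 2 si L, 3 fi L, 4 ra L, 5 nu: L.
  No heavy syllable in the domain; default to the first syllable = syllable 1.
  → primary stress on syllable 1.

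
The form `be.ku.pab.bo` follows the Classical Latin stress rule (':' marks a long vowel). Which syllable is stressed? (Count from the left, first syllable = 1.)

3

Classical Latin: stress the penult if heavy (long vowel or closed), else the antepenult.
Weights: 2 ku L, 3 pab H, 4 bo L.
The penult (syllable 3, pab) is heavy, so it takes stress.
Stress on syllable 3: be.ku.ˈpab.bo.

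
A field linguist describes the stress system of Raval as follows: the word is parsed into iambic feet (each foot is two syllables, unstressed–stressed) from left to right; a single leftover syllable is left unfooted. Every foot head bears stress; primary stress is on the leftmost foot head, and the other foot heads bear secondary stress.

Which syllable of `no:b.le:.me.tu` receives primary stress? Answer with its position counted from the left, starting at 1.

Parse left to right into iambic (σˈσ) feet: (no:b.ˈle:) (me.ˈtu).
Foot heads (stressed positions): 2, 4.
End Rule Leftmost: primary stress on the leftmost head = syllable 2.
Primary stress: syllable 2 → no:b.ˈle:.me.tu.

2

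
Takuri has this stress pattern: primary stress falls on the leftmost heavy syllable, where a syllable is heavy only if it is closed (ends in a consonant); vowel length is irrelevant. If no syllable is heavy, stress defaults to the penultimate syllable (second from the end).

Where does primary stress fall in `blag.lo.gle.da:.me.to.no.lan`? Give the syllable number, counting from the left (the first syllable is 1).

Weights: 1 blag H, 2 lo L, 3 gle L, 4 da: L, 5 me L, 6 to L, 7 no L, 8 lan H.
Heavy syllables in the domain: 1, 8. The leftmost is syllable 1 (blag).
Primary stress: syllable 1 → ˈblag.lo.gle.da:.me.to.no.lan.

1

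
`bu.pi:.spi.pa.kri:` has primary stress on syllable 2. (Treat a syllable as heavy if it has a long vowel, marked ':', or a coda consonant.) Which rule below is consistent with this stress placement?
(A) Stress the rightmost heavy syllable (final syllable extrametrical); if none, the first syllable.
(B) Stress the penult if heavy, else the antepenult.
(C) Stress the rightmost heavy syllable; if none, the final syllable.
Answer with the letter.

A

Rule A → syllable 2 ✓.
Rule B → syllable 3 (observed: 2).
Rule C → syllable 5 (observed: 2).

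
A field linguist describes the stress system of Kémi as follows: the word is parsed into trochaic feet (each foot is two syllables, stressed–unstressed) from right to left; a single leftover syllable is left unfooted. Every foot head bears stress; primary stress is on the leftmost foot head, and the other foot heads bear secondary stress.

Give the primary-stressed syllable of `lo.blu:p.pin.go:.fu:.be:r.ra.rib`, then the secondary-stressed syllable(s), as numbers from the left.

Parse right to left into trochaic (ˈσσ) feet: (ˈlo.blu:p) (ˈpin.go:) (ˈfu:.be:r) (ˈra.rib).
Foot heads (stressed positions): 1, 3, 5, 7.
End Rule Leftmost: primary stress on the leftmost head = syllable 1.
Secondary stress on 3, 5, 7: ˈlo.blu:p.ˌpin.go:.ˌfu:.be:r.ˌra.rib.

primary 1, secondary 3, 5, 7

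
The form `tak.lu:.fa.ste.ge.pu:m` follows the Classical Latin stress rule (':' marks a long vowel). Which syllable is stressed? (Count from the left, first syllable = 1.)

Classical Latin: stress the penult if heavy (long vowel or closed), else the antepenult.
Weights: 4 ste L, 5 ge L, 6 pu:m H.
The penult (syllable 5, ge) is light, so stress falls on the antepenult (syllable 4, ste).
Stress on syllable 4: tak.lu:.fa.ˈste.ge.pu:m.

4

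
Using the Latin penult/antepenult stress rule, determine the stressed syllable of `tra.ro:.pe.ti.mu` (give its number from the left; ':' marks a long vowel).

3

Classical Latin: stress the penult if heavy (long vowel or closed), else the antepenult.
Weights: 3 pe L, 4 ti L, 5 mu L.
The penult (syllable 4, ti) is light, so stress falls on the antepenult (syllable 3, pe).
Stress on syllable 3: tra.ro:.ˈpe.ti.mu.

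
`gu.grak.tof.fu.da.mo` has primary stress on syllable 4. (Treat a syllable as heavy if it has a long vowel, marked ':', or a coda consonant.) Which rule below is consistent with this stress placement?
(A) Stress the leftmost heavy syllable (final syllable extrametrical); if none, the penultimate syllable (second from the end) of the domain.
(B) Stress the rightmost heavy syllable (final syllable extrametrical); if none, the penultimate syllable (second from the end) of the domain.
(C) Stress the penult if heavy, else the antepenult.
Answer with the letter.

Rule A → syllable 2 (observed: 4).
Rule B → syllable 3 (observed: 4).
Rule C → syllable 4 ✓.

C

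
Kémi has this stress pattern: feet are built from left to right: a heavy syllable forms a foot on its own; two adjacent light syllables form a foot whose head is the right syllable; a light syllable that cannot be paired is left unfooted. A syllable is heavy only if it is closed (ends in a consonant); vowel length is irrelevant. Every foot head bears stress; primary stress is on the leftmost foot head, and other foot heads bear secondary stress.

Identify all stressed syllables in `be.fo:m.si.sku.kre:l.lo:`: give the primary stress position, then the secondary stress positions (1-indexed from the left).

Weights: 1 be L, 2 fo:m H, 3 si L, 4 sku L, 5 kre:l H, 6 lo: L.
Parse left to right (heavy = foot alone; LL = one foot; stranded L unfooted): be (ˈfo:m) (si.ˈsku) (ˈkre:l) lo:.
Foot heads: 2, 4, 5.
Primary stress on the leftmost head = syllable 2.
Secondary stress on 4, 5: be.ˈfo:m.si.ˌsku.ˌkre:l.lo:.

primary 2, secondary 4, 5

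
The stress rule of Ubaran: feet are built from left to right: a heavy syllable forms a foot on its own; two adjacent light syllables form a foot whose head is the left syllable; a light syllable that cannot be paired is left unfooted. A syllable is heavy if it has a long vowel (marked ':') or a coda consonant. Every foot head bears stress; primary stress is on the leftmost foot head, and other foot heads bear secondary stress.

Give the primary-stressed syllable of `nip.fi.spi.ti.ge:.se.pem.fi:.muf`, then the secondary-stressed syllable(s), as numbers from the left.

primary 1, secondary 2, 5, 7, 8, 9

Weights: 1 nip H, 2 fi L, 3 spi L, 4 ti L, 5 ge: H, 6 se L, 7 pem H, 8 fi: H, 9 muf H.
Parse left to right (heavy = foot alone; LL = one foot; stranded L unfooted): (ˈnip) (ˈfi.spi) ti (ˈge:) se (ˈpem) (ˈfi:) (ˈmuf).
Foot heads: 1, 2, 5, 7, 8, 9.
Primary stress on the leftmost head = syllable 1.
Secondary stress on 2, 5, 7, 8, 9: ˈnip.ˌfi.spi.ti.ˌge:.se.ˌpem.ˌfi:.ˌmuf.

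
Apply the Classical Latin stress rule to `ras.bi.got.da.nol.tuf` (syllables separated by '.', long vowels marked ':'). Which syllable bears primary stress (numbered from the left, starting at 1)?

5

Classical Latin: stress the penult if heavy (long vowel or closed), else the antepenult.
Weights: 4 da L, 5 nol H, 6 tuf H.
The penult (syllable 5, nol) is heavy, so it takes stress.
Stress on syllable 5: ras.bi.got.da.ˈnol.tuf.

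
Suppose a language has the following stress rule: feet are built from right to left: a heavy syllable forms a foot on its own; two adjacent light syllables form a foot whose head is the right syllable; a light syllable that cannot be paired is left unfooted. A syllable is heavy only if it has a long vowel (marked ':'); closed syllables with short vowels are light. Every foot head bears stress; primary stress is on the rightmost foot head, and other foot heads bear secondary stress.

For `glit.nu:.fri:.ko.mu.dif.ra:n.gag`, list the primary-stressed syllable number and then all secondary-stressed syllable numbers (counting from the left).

primary 7, secondary 2, 3, 6

Weights: 1 glit L, 2 nu: H, 3 fri: H, 4 ko L, 5 mu L, 6 dif L, 7 ra:n H, 8 gag L.
Parse right to left (heavy = foot alone; LL = one foot; stranded L unfooted): glit (ˈnu:) (ˈfri:) ko (mu.ˈdif) (ˈra:n) gag.
Foot heads: 2, 3, 6, 7.
Primary stress on the rightmost head = syllable 7.
Secondary stress on 2, 3, 6: glit.ˌnu:.ˌfri:.ko.mu.ˌdif.ˈra:n.gag.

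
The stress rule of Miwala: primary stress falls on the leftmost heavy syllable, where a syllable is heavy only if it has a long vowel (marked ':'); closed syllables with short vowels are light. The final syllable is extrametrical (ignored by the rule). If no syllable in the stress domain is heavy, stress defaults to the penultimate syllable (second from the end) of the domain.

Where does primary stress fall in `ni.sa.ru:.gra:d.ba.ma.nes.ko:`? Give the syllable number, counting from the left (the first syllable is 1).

The final syllable (8, ko:) is extrametrical; the stress domain is syllables 1–7.
Weights: 1 ni L, 2 sa L, 3 ru: H, 4 gra:d H, 5 ba L, 6 ma L, 7 nes L.
Heavy syllables in the domain: 3, 4. The leftmost is syllable 3 (ru:).
Primary stress: syllable 3 → ni.sa.ˈru:.gra:d.ba.ma.nes.ko:.

3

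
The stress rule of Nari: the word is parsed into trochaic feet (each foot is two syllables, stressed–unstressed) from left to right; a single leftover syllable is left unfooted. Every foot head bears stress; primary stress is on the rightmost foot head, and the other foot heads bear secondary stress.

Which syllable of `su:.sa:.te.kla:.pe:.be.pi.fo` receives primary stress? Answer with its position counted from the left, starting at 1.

Parse left to right into trochaic (ˈσσ) feet: (ˈsu:.sa:) (ˈte.kla:) (ˈpe:.be) (ˈpi.fo).
Foot heads (stressed positions): 1, 3, 5, 7.
End Rule Rightmost: primary stress on the rightmost head = syllable 7.
Primary stress: syllable 7 → su:.sa:.te.kla:.pe:.be.ˈpi.fo.

7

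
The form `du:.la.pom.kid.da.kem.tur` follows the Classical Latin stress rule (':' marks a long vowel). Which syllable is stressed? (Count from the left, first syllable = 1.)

6

Classical Latin: stress the penult if heavy (long vowel or closed), else the antepenult.
Weights: 5 da L, 6 kem H, 7 tur H.
The penult (syllable 6, kem) is heavy, so it takes stress.
Stress on syllable 6: du:.la.pom.kid.da.ˈkem.tur.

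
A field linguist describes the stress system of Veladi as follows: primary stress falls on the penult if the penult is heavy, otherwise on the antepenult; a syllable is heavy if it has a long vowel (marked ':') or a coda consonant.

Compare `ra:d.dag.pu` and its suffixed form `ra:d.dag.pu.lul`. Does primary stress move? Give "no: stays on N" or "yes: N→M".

Base `ra:d.dag.pu` (3 syllables):
  Weights: 1 ra:d H, 2 dag H, 3 pu L.
  The penult (syllable 2, dag) is heavy, so it takes stress.
  → primary stress on syllable 2.
Suffixed `ra:d.dag.pu.lul` (4 syllables):
  Weights: 2 dag H, 3 pu L, 4 lul H.
  The penult (syllable 3, pu) is light, so stress falls on the antepenult (syllable 2, dag).
  → primary stress on syllable 2.

no: stays on 2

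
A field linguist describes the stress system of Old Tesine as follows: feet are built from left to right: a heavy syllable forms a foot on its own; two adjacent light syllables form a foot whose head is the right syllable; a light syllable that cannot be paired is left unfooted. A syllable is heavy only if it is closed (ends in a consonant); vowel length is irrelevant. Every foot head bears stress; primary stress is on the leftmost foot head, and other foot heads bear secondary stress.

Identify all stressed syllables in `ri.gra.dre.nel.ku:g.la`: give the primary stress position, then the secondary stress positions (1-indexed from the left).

Weights: 1 ri L, 2 gra L, 3 dre L, 4 nel H, 5 ku:g H, 6 la L.
Parse left to right (heavy = foot alone; LL = one foot; stranded L unfooted): (ri.ˈgra) dre (ˈnel) (ˈku:g) la.
Foot heads: 2, 4, 5.
Primary stress on the leftmost head = syllable 2.
Secondary stress on 4, 5: ri.ˈgra.dre.ˌnel.ˌku:g.la.

primary 2, secondary 4, 5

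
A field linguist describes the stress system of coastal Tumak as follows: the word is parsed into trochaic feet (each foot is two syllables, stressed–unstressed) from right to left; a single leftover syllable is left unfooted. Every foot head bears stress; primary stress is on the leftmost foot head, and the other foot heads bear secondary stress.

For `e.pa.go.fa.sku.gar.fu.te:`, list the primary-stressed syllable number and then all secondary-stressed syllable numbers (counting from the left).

Parse right to left into trochaic (ˈσσ) feet: (ˈe.pa) (ˈgo.fa) (ˈsku.gar) (ˈfu.te:).
Foot heads (stressed positions): 1, 3, 5, 7.
End Rule Leftmost: primary stress on the leftmost head = syllable 1.
Secondary stress on 3, 5, 7: ˈe.pa.ˌgo.fa.ˌsku.gar.ˌfu.te:.

primary 1, secondary 3, 5, 7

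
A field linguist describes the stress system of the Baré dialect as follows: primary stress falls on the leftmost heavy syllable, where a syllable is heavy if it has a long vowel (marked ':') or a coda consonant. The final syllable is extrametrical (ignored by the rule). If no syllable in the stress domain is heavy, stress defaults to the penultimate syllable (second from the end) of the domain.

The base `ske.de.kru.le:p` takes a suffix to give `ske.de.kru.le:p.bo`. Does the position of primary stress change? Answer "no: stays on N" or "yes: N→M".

yes: 2→4

Base `ske.de.kru.le:p` (4 syllables):
  The final syllable (4, le:p) is extrametrical; the stress domain is syllables 1–3.
  Weights: 1 ske L, 2 de L, 3 kru L.
  No heavy syllable in the domain; default to the penultimate syllable (second from the end) of the domain = syllable 2.
  → primary stress on syllable 2.
Suffixed `ske.de.kru.le:p.bo` (5 syllables):
  The final syllable (5, bo) is extrametrical; the stress domain is syllables 1–4.
  Weights: 1 ske L, 2 de L, 3 kru L, 4 le:p H.
  Heavy syllables in the domain: 4. The leftmost is syllable 4 (le:p).
  → primary stress on syllable 4.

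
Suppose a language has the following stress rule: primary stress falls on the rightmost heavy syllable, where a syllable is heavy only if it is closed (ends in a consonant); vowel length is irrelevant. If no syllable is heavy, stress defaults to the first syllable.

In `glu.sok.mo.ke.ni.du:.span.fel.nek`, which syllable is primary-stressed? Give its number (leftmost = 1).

9

Weights: 1 glu L, 2 sok H, 3 mo L, 4 ke L, 5 ni L, 6 du: L, 7 span H, 8 fel H, 9 nek H.
Heavy syllables in the domain: 2, 7, 8, 9. The rightmost is syllable 9 (nek).
Primary stress: syllable 9 → glu.sok.mo.ke.ni.du:.span.fel.ˈnek.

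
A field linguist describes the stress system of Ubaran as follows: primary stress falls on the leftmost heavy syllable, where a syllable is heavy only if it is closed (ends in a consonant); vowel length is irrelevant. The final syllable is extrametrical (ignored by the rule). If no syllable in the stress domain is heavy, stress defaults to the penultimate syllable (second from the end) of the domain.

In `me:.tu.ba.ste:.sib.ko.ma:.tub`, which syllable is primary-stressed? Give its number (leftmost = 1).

The final syllable (8, tub) is extrametrical; the stress domain is syllables 1–7.
Weights: 1 me: L, 2 tu L, 3 ba L, 4 ste: L, 5 sib H, 6 ko L, 7 ma: L.
Heavy syllables in the domain: 5. The leftmost is syllable 5 (sib).
Primary stress: syllable 5 → me:.tu.ba.ste:.ˈsib.ko.ma:.tub.

5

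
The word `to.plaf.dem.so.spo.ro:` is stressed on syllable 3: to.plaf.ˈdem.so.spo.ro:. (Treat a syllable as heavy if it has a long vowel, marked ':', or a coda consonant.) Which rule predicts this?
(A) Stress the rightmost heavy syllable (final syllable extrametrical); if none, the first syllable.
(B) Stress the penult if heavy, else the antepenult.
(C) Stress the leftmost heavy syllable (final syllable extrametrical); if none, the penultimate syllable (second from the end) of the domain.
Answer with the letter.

Rule A → syllable 3 ✓.
Rule B → syllable 4 (observed: 3).
Rule C → syllable 2 (observed: 3).

A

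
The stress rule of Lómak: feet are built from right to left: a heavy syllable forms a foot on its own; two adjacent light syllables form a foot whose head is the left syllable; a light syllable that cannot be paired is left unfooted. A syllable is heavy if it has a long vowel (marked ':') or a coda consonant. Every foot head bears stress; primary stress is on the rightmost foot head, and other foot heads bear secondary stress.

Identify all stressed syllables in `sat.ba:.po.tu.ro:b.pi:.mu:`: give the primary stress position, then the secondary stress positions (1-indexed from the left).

primary 7, secondary 1, 2, 3, 5, 6

Weights: 1 sat H, 2 ba: H, 3 po L, 4 tu L, 5 ro:b H, 6 pi: H, 7 mu: H.
Parse right to left (heavy = foot alone; LL = one foot; stranded L unfooted): (ˈsat) (ˈba:) (ˈpo.tu) (ˈro:b) (ˈpi:) (ˈmu:).
Foot heads: 1, 2, 3, 5, 6, 7.
Primary stress on the rightmost head = syllable 7.
Secondary stress on 1, 2, 3, 5, 6: ˌsat.ˌba:.ˌpo.tu.ˌro:b.ˌpi:.ˈmu:.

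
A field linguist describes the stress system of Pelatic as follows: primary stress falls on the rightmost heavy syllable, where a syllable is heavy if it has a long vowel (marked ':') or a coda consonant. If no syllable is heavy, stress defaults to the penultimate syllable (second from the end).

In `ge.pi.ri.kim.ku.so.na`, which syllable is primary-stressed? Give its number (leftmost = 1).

Weights: 1 ge L, 2 pi L, 3 ri L, 4 kim H, 5 ku L, 6 so L, 7 na L.
Heavy syllables in the domain: 4. The rightmost is syllable 4 (kim).
Primary stress: syllable 4 → ge.pi.ri.ˈkim.ku.so.na.

4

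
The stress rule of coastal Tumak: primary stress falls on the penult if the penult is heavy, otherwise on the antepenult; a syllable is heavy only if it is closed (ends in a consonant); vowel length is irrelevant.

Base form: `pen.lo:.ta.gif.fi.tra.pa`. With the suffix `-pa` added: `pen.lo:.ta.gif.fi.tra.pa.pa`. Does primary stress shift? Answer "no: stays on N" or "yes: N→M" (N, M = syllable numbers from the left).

yes: 5→6

Base `pen.lo:.ta.gif.fi.tra.pa` (7 syllables):
  Weights: 5 fi L, 6 tra L, 7 pa L.
  The penult (syllable 6, tra) is light, so stress falls on the antepenult (syllable 5, fi).
  → primary stress on syllable 5.
Suffixed `pen.lo:.ta.gif.fi.tra.pa.pa` (8 syllables):
  Weights: 6 tra L, 7 pa L, 8 pa L.
  The penult (syllable 7, pa) is light, so stress falls on the antepenult (syllable 6, tra).
  → primary stress on syllable 6.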